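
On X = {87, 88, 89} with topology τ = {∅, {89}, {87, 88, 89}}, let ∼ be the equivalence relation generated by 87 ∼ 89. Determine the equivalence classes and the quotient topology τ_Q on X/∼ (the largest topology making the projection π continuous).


X/∼ = {[87=89], [88]}; |τ_Q| = 2.

Equivalence classes: [87=89], [88].
Quotient map π: X → X/∼ sends 87 ↦ [87=89], 88 ↦ [88], 89 ↦ [87=89].
For each subset V ⊆ X/∼, compute π^{-1}(V) ⊆ X and check whether π^{-1}(V) ∈ τ. V is open in τ_Q iff π^{-1}(V) ∈ τ.
  V = {}: π^{-1}(V) = ∅ ∈ τ ✓.
  V = {[87=89]}: π^{-1}(V) = {87, 89} ∉ τ ✗.
  V = {[88]}: π^{-1}(V) = {88} ∉ τ ✗.
  V = {[87=89], [88]}: π^{-1}(V) = {87, 88, 89} ∈ τ ✓.
Open sets in the quotient: τ_Q = {{}, {[87=89], [88]}} (2 elements).


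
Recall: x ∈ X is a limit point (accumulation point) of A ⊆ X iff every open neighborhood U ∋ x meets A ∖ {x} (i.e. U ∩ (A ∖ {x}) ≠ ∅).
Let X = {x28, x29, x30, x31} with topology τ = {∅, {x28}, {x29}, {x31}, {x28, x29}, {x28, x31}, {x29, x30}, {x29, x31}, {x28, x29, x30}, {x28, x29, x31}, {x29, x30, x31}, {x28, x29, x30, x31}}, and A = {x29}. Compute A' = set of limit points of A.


A' = {x30}

For each x ∈ X, list the open sets U ∈ τ with x ∈ U, then check whether U ∩ (A ∖ {x}) ≠ ∅ for every such U.
  x = x28: open {x28} ∋ x has {x28} ∩ (A ∖ {x28}) = ∅, so x is NOT a limit point.
  x = x29: open {x29} ∋ x has {x29} ∩ (A ∖ {x29}) = ∅, so x is NOT a limit point.
  x = x30: opens ∋ x are {x29, x30}, {x28, x29, x30}, {x29, x30, x31}, {x28, x29, x30, x31}; each meets A ∖ {x30}, so x IS a limit point.
  x = x31: open {x31} ∋ x has {x31} ∩ (A ∖ {x31}) = ∅, so x is NOT a limit point.
Collecting: A' = {x30}.


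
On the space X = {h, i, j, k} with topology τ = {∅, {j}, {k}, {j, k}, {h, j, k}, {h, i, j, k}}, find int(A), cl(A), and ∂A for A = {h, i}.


int(A) = ∅, cl(A) = {h, i}, ∂A = {h, i}.

Closed sets in (X, τ) are complements of opens:
  closed(X, τ) = {∅, {i}, {h, i}, {h, i, j}, {h, i, k}, {h, i, j, k}}.
int(A) = ⋃ {U ∈ τ : U ⊆ A}. Opens contained in A: ∅.
Taking the union of these: int(A) = ∅.
cl(A) = ⋂ {C closed : A ⊆ C}. Closed sets containing A: {h, i}, {h, i, j}, {h, i, k}, {h, i, j, k}.
Intersecting these: cl(A) = {h, i}.
∂A = cl(A) ∖ int(A) = {h, i} ∖ ∅ = {h, i}.


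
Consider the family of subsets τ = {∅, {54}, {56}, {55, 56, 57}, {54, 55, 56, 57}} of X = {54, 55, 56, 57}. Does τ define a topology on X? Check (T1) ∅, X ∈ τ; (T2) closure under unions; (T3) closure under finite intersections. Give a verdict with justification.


τ is NOT a topology on X.

Axiom (T1): ∅ ∈ τ? Yes; X ∈ τ? Yes.
Axiom (T2/T3): check pairwise unions and intersections of members of τ.
Counterexample for (T2): {54} ∪ {56} = {54, 56} ∉ τ. Therefore τ is NOT a topology.


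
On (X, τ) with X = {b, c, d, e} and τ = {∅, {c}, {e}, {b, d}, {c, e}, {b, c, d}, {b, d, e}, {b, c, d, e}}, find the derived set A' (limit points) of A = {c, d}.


A' = {b}

For each x ∈ X, list the open sets U ∈ τ with x ∈ U, then check whether U ∩ (A ∖ {x}) ≠ ∅ for every such U.
  x = b: opens ∋ x are {b, d}, {b, c, d}, {b, d, e}, {b, c, d, e}; each meets A ∖ {b}, so x IS a limit point.
  x = c: open {c} ∋ x has {c} ∩ (A ∖ {c}) = ∅, so x is NOT a limit point.
  x = d: open {b, d} ∋ x has {b, d} ∩ (A ∖ {d}) = ∅, so x is NOT a limit point.
  x = e: open {e} ∋ x has {e} ∩ (A ∖ {e}) = ∅, so x is NOT a limit point.
Collecting: A' = {b}.


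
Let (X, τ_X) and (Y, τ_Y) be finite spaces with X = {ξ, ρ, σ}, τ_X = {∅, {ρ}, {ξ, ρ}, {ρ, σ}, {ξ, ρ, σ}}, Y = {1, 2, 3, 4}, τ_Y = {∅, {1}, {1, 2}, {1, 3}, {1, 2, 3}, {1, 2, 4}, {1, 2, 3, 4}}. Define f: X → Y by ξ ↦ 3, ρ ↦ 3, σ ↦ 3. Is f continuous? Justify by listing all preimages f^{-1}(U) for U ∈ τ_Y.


f IS continuous.

Compute f^{-1}(U) for each U ∈ τ_Y:
  U = ∅: f^{-1}(U) = ∅ ∈ τ_X ✓.
  U = {1}: f^{-1}(U) = ∅ ∈ τ_X ✓.
  U = {1, 2}: f^{-1}(U) = ∅ ∈ τ_X ✓.
  U = {1, 3}: f^{-1}(U) = {ξ, ρ, σ} ∈ τ_X ✓.
  U = {1, 2, 3}: f^{-1}(U) = {ξ, ρ, σ} ∈ τ_X ✓.
  U = {1, 2, 4}: f^{-1}(U) = ∅ ∈ τ_X ✓.
  U = {1, 2, 3, 4}: f^{-1}(U) = {ξ, ρ, σ} ∈ τ_X ✓.
Every preimage lies in τ_X, so f IS continuous.


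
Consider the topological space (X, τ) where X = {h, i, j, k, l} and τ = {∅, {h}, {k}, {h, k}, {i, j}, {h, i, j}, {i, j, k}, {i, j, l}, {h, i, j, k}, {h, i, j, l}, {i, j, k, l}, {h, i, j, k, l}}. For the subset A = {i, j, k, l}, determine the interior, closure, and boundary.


int(A) = {i, j, k, l}, cl(A) = {i, j, k, l}, ∂A = ∅.

Closed sets in (X, τ) are complements of opens:
  closed(X, τ) = {∅, {h}, {k}, {l}, {h, k}, {h, l}, {k, l}, {h, k, l}, {i, j, l}, {h, i, j, l}, {i, j, k, l}, {h, i, j, k, l}}.
int(A) = ⋃ {U ∈ τ : U ⊆ A}. Opens contained in A: ∅, {k}, {i, j}, {i, j, k}, {i, j, l}, {i, j, k, l}.
Taking the union of these: int(A) = {i, j, k, l}.
cl(A) = ⋂ {C closed : A ⊆ C}. Closed sets containing A: {i, j, k, l}, {h, i, j, k, l}.
Intersecting these: cl(A) = {i, j, k, l}.
∂A = cl(A) ∖ int(A) = {i, j, k, l} ∖ {i, j, k, l} = ∅.


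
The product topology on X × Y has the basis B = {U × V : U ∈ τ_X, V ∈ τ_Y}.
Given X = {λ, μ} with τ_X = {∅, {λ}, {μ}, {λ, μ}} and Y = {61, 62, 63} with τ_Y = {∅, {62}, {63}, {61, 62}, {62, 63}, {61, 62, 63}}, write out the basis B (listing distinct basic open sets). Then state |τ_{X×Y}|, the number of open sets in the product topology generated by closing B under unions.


Basis B = {∅ × ∅, {λ} × {62}, {λ} × {63}, {μ} × {62}, {μ} × {63}, {λ} × {61, 62}, {λ} × {62, 63}, {λ, μ} × {62}, {λ, μ} × {63}, {μ} × {61, 62}, {μ} × {62, 63}, {λ} × {61, 62, 63}, {μ} × {61, 62, 63}, {λ, μ} × {61, 62}, {λ, μ} × {62, 63}, {λ, μ} × {61, 62, 63}}; |τ_{X×Y}| = 36.

Enumerate products U × V with U ∈ τ_X, V ∈ τ_Y (deduplicated):
  ∅ × ∅ = {} (∅)
  {λ} × {62} = {(λ,62)}
  {λ} × {63} = {(λ,63)}
  {μ} × {62} = {(μ,62)}
  {μ} × {63} = {(μ,63)}
  {λ} × {61, 62} = {(λ,61), (λ,62)}
  {λ} × {62, 63} = {(λ,62), (λ,63)}
  {λ, μ} × {62} = {(λ,62), (μ,62)}
  {λ, μ} × {63} = {(λ,63), (μ,63)}
  {μ} × {61, 62} = {(μ,61), (μ,62)}
  {μ} × {62, 63} = {(μ,62), (μ,63)}
  {λ} × {61, 62, 63} = {(λ,61), (λ,62), (λ,63)}
  {μ} × {61, 62, 63} = {(μ,61), (μ,62), (μ,63)}
  {λ, μ} × {61, 62} = {(λ,61), (λ,62), (μ,61), (μ,62)}
  {λ, μ} × {62, 63} = {(λ,62), (λ,63), (μ,62), (μ,63)}
  {λ, μ} × {61, 62, 63} = {(λ,61), (λ,62), (λ,63), (μ,61), (μ,62), (μ,63)}
These 16 distinct sets form the basis B.
Close under arbitrary unions to get τ_{X×Y}; counting gives |τ_{X×Y}| = 36.


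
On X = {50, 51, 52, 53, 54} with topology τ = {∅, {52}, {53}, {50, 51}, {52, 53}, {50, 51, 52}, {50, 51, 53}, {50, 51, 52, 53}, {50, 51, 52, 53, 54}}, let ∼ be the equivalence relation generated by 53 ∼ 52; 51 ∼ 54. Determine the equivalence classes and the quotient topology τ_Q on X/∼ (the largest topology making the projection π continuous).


X/∼ = {[50], [51=54], [52=53]}; |τ_Q| = 3.

Equivalence classes: [50], [51=54], [52=53].
Quotient map π: X → X/∼ sends 50 ↦ [50], 51 ↦ [51=54], 52 ↦ [52=53], 53 ↦ [52=53], 54 ↦ [51=54].
For each subset V ⊆ X/∼, compute π^{-1}(V) ⊆ X and check whether π^{-1}(V) ∈ τ. V is open in τ_Q iff π^{-1}(V) ∈ τ.
  V = {}: π^{-1}(V) = ∅ ∈ τ ✓.
  V = {[50]}: π^{-1}(V) = {50} ∉ τ ✗.
  V = {[51=54]}: π^{-1}(V) = {51, 54} ∉ τ ✗.
  V = {[50], [51=54]}: π^{-1}(V) = {50, 51, 54} ∉ τ ✗.
  V = {[52=53]}: π^{-1}(V) = {52, 53} ∈ τ ✓.
  V = {[50], [52=53]}: π^{-1}(V) = {50, 52, 53} ∉ τ ✗.
  V = {[51=54], [52=53]}: π^{-1}(V) = {51, 52, 53, 54} ∉ τ ✗.
  V = {[50], [51=54], [52=53]}: π^{-1}(V) = {50, 51, 52, 53, 54} ∈ τ ✓.
Open sets in the quotient: τ_Q = {{}, {[52=53]}, {[50], [51=54], [52=53]}} (3 elements).


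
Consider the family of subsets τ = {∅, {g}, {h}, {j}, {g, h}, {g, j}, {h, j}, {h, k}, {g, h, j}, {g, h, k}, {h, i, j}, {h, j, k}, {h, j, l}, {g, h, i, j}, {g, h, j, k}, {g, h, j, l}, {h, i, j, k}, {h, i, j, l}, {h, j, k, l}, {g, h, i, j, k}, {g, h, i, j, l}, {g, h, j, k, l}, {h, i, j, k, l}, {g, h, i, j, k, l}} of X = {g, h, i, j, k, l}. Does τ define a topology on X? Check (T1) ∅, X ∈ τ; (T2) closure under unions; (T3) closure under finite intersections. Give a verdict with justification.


τ IS a topology on X.

Axiom (T1): ∅ ∈ τ? Yes; X ∈ τ? Yes.
Axiom (T2/T3): check pairwise unions and intersections of members of τ.
All pairwise intersections and unions checked — each lies in τ. Therefore τ satisfies (T1), (T2), (T3): it IS a topology on X.


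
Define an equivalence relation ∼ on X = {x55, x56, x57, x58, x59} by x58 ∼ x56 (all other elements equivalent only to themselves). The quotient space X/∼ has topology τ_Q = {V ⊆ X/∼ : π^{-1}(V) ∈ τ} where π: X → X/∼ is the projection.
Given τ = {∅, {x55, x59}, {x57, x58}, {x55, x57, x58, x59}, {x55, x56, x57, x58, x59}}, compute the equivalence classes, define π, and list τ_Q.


X/∼ = {[x55], [x56=x58], [x57], [x59]}; |τ_Q| = 3.

Equivalence classes: [x55], [x56=x58], [x57], [x59].
Quotient map π: X → X/∼ sends x55 ↦ [x55], x56 ↦ [x56=x58], x57 ↦ [x57], x58 ↦ [x56=x58], x59 ↦ [x59].
For each subset V ⊆ X/∼, compute π^{-1}(V) ⊆ X and check whether π^{-1}(V) ∈ τ. V is open in τ_Q iff π^{-1}(V) ∈ τ.
  V = {}: π^{-1}(V) = ∅ ∈ τ ✓.
  V = {[x55]}: π^{-1}(V) = {x55} ∉ τ ✗.
  V = {[x56=x58]}: π^{-1}(V) = {x56, x58} ∉ τ ✗.
  V = {[x55], [x56=x58]}: π^{-1}(V) = {x55, x56, x58} ∉ τ ✗.
  V = {[x57]}: π^{-1}(V) = {x57} ∉ τ ✗.
  V = {[x55], [x57]}: π^{-1}(V) = {x55, x57} ∉ τ ✗.
  V = {[x56=x58], [x57]}: π^{-1}(V) = {x56, x57, x58} ∉ τ ✗.
  V = {[x55], [x56=x58], [x57]}: π^{-1}(V) = {x55, x56, x57, x58} ∉ τ ✗.
  V = {[x59]}: π^{-1}(V) = {x59} ∉ τ ✗.
  V = {[x55], [x59]}: π^{-1}(V) = {x55, x59} ∈ τ ✓.
  V = {[x56=x58], [x59]}: π^{-1}(V) = {x56, x58, x59} ∉ τ ✗.
  V = {[x55], [x56=x58], [x59]}: π^{-1}(V) = {x55, x56, x58, x59} ∉ τ ✗.
  V = {[x57], [x59]}: π^{-1}(V) = {x57, x59} ∉ τ ✗.
  V = {[x55], [x57], [x59]}: π^{-1}(V) = {x55, x57, x59} ∉ τ ✗.
  V = {[x56=x58], [x57], [x59]}: π^{-1}(V) = {x56, x57, x58, x59} ∉ τ ✗.
  V = {[x55], [x56=x58], [x57], [x59]}: π^{-1}(V) = {x55, x56, x57, x58, x59} ∈ τ ✓.
Open sets in the quotient: τ_Q = {{}, {[x55], [x59]}, {[x55], [x56=x58], [x57], [x59]}} (3 elements).


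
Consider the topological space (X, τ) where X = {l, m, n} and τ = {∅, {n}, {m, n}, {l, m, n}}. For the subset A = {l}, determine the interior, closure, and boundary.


int(A) = ∅, cl(A) = {l}, ∂A = {l}.

Closed sets in (X, τ) are complements of opens:
  closed(X, τ) = {∅, {l}, {l, m}, {l, m, n}}.
int(A) = ⋃ {U ∈ τ : U ⊆ A}. Opens contained in A: ∅.
Taking the union of these: int(A) = ∅.
cl(A) = ⋂ {C closed : A ⊆ C}. Closed sets containing A: {l}, {l, m}, {l, m, n}.
Intersecting these: cl(A) = {l}.
∂A = cl(A) ∖ int(A) = {l} ∖ ∅ = {l}.


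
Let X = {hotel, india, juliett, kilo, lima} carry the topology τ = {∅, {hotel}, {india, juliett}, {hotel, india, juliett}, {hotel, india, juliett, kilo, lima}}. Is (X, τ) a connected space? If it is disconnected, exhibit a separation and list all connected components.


(X, τ) is connected.

Find clopen sets (U ∈ τ with X ∖ U ∈ τ):
  U = ∅, X ∖ U = {hotel, india, juliett, kilo, lima} — both open, so U is clopen.
  U = {hotel, india, juliett, kilo, lima}, X ∖ U = ∅ — both open, so U is clopen.
Only trivial clopens (∅ and X) exist, so (X, τ) is connected.
Compute connected components by grouping points that agree on all clopens:
  component: {hotel, india, juliett, kilo, lima}


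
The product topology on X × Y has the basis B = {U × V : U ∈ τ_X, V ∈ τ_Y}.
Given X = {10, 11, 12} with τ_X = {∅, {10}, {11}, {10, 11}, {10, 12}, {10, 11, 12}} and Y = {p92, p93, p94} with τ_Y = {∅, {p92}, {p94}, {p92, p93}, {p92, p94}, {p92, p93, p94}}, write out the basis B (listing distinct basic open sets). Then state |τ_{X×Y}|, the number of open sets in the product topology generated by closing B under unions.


Basis B = {∅ × ∅, {10} × {p92}, {10} × {p94}, {11} × {p92}, {11} × {p94}, {10} × {p92, p93}, {10} × {p92, p94}, {10, 11} × {p92}, {10, 12} × {p92}, {10, 11} × {p94}, {10, 12} × {p94}, {11} × {p92, p93}, {11} × {p92, p94}, {10} × {p92, p93, p94}, {10, 11, 12} × {p92}, {10, 11, 12} × {p94}, {11} × {p92, p93, p94}, {10, 11} × {p92, p93}, {10, 12} × {p92, p93}, {10, 11} × {p92, p94}, {10, 12} × {p92, p94}, {10, 11} × {p92, p93, p94}, {10, 12} × {p92, p93, p94}, {10, 11, 12} × {p92, p93}, {10, 11, 12} × {p92, p94}, {10, 11, 12} × {p92, p93, p94}}; |τ_{X×Y}| = 108.

Enumerate products U × V with U ∈ τ_X, V ∈ τ_Y (deduplicated):
  ∅ × ∅ = {} (∅)
  {10} × {p92} = {(10,p92)}
  {10} × {p94} = {(10,p94)}
  {11} × {p92} = {(11,p92)}
  {11} × {p94} = {(11,p94)}
  {10} × {p92, p93} = {(10,p92), (10,p93)}
  {10} × {p92, p94} = {(10,p92), (10,p94)}
  {10, 11} × {p92} = {(10,p92), (11,p92)}
  {10, 12} × {p92} = {(10,p92), (12,p92)}
  {10, 11} × {p94} = {(10,p94), (11,p94)}
  {10, 12} × {p94} = {(10,p94), (12,p94)}
  {11} × {p92, p93} = {(11,p92), (11,p93)}
  {11} × {p92, p94} = {(11,p92), (11,p94)}
  {10} × {p92, p93, p94} = {(10,p92), (10,p93), (10,p94)}
  {10, 11, 12} × {p92} = {(10,p92), (11,p92), (12,p92)}
  {10, 11, 12} × {p94} = {(10,p94), (11,p94), (12,p94)}
  {11} × {p92, p93, p94} = {(11,p92), (11,p93), (11,p94)}
  {10, 11} × {p92, p93} = {(10,p92), (10,p93), (11,p92), (11,p93)}
  {10, 12} × {p92, p93} = {(10,p92), (10,p93), (12,p92), (12,p93)}
  {10, 11} × {p92, p94} = {(10,p92), (10,p94), (11,p92), (11,p94)}
  {10, 12} × {p92, p94} = {(10,p92), (10,p94), (12,p92), (12,p94)}
  {10, 11} × {p92, p93, p94} = {(10,p92), (10,p93), (10,p94), (11,p92), (11,p93), (11,p94)}
  {10, 12} × {p92, p93, p94} = {(10,p92), (10,p93), (10,p94), (12,p92), (12,p93), (12,p94)}
  {10, 11, 12} × {p92, p93} = {(10,p92), (10,p93), (11,p92), (11,p93), (12,p92), (12,p93)}
  {10, 11, 12} × {p92, p94} = {(10,p92), (10,p94), (11,p92), (11,p94), (12,p92), (12,p94)}
  {10, 11, 12} × {p92, p93, p94} = {(10,p92), (10,p93), (10,p94), (11,p92), (11,p93), (11,p94), (12,p92), (12,p93), (12,p94)}
These 26 distinct sets form the basis B.
Close under arbitrary unions to get τ_{X×Y}; counting gives |τ_{X×Y}| = 108.


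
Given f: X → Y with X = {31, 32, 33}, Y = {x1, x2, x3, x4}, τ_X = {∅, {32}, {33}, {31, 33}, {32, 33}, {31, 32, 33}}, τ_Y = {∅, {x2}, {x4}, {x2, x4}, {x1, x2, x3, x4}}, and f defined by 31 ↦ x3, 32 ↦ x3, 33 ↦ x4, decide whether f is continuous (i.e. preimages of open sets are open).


f IS continuous.

Compute f^{-1}(U) for each U ∈ τ_Y:
  U = ∅: f^{-1}(U) = ∅ ∈ τ_X ✓.
  U = {x2}: f^{-1}(U) = ∅ ∈ τ_X ✓.
  U = {x4}: f^{-1}(U) = {33} ∈ τ_X ✓.
  U = {x2, x4}: f^{-1}(U) = {33} ∈ τ_X ✓.
  U = {x1, x2, x3, x4}: f^{-1}(U) = {31, 32, 33} ∈ τ_X ✓.
Every preimage lies in τ_X, so f IS continuous.


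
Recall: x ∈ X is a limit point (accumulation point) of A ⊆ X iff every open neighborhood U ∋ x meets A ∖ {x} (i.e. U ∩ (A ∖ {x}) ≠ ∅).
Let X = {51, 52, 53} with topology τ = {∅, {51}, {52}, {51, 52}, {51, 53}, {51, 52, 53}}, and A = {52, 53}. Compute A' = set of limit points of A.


A' = ∅

For each x ∈ X, list the open sets U ∈ τ with x ∈ U, then check whether U ∩ (A ∖ {x}) ≠ ∅ for every such U.
  x = 51: open {51} ∋ x has {51} ∩ (A ∖ {51}) = ∅, so x is NOT a limit point.
  x = 52: open {52} ∋ x has {52} ∩ (A ∖ {52}) = ∅, so x is NOT a limit point.
  x = 53: open {51, 53} ∋ x has {51, 53} ∩ (A ∖ {53}) = ∅, so x is NOT a limit point.
Collecting: A' = ∅.


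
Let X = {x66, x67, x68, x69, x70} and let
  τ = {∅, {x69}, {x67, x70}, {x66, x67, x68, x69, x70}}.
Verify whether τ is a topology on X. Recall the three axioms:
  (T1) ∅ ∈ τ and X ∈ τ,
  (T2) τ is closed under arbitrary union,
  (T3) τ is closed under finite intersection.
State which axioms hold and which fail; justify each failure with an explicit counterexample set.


τ is NOT a topology on X.

Axiom (T1): ∅ ∈ τ? Yes; X ∈ τ? Yes.
Axiom (T2/T3): check pairwise unions and intersections of members of τ.
Counterexample for (T2): {x69} ∪ {x67, x70} = {x67, x69, x70} ∉ τ. Therefore τ is NOT a topology.


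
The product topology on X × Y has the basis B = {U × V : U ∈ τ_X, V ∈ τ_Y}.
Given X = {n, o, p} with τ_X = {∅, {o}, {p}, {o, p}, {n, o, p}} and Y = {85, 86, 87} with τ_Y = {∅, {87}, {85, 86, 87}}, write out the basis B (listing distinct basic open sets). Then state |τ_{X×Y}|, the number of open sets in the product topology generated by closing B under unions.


Basis B = {∅ × ∅, {o} × {87}, {p} × {87}, {o, p} × {87}, {n, o, p} × {87}, {o} × {85, 86, 87}, {p} × {85, 86, 87}, {o, p} × {85, 86, 87}, {n, o, p} × {85, 86, 87}}; |τ_{X×Y}| = 14.

Enumerate products U × V with U ∈ τ_X, V ∈ τ_Y (deduplicated):
  ∅ × ∅ = {} (∅)
  {o} × {87} = {(o,87)}
  {p} × {87} = {(p,87)}
  {o, p} × {87} = {(o,87), (p,87)}
  {n, o, p} × {87} = {(n,87), (o,87), (p,87)}
  {o} × {85, 86, 87} = {(o,85), (o,86), (o,87)}
  {p} × {85, 86, 87} = {(p,85), (p,86), (p,87)}
  {o, p} × {85, 86, 87} = {(o,85), (o,86), (o,87), (p,85), (p,86), (p,87)}
  {n, o, p} × {85, 86, 87} = {(n,85), (n,86), (n,87), (o,85), (o,86), (o,87), (p,85), (p,86), (p,87)}
These 9 distinct sets form the basis B.
Close under arbitrary unions to get τ_{X×Y}; counting gives |τ_{X×Y}| = 14.


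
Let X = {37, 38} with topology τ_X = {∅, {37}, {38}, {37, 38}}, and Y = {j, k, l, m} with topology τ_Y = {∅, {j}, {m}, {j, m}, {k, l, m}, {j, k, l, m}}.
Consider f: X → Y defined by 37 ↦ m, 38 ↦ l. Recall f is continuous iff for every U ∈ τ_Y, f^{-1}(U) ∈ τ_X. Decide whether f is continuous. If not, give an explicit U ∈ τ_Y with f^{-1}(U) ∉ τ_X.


f IS continuous.

Compute f^{-1}(U) for each U ∈ τ_Y:
  U = ∅: f^{-1}(U) = ∅ ∈ τ_X ✓.
  U = {j}: f^{-1}(U) = ∅ ∈ τ_X ✓.
  U = {m}: f^{-1}(U) = {37} ∈ τ_X ✓.
  U = {j, m}: f^{-1}(U) = {37} ∈ τ_X ✓.
  U = {k, l, m}: f^{-1}(U) = {37, 38} ∈ τ_X ✓.
  U = {j, k, l, m}: f^{-1}(U) = {37, 38} ∈ τ_X ✓.
Every preimage lies in τ_X, so f IS continuous.


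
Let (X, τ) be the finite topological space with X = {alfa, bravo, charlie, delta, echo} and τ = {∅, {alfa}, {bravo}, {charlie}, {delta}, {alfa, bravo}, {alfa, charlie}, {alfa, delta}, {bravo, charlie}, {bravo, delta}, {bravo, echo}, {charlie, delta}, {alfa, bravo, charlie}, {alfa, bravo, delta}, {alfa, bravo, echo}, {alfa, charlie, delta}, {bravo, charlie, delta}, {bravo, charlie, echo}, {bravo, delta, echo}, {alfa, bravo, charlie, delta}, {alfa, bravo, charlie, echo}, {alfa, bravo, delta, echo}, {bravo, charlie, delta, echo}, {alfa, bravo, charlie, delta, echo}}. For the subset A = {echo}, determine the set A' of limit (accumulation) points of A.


A' = ∅

For each x ∈ X, list the open sets U ∈ τ with x ∈ U, then check whether U ∩ (A ∖ {x}) ≠ ∅ for every such U.
  x = alfa: open {alfa} ∋ x has {alfa} ∩ (A ∖ {alfa}) = ∅, so x is NOT a limit point.
  x = bravo: open {bravo} ∋ x has {bravo} ∩ (A ∖ {bravo}) = ∅, so x is NOT a limit point.
  x = charlie: open {charlie} ∋ x has {charlie} ∩ (A ∖ {charlie}) = ∅, so x is NOT a limit point.
  x = delta: open {delta} ∋ x has {delta} ∩ (A ∖ {delta}) = ∅, so x is NOT a limit point.
  x = echo: open {bravo, echo} ∋ x has {bravo, echo} ∩ (A ∖ {echo}) = ∅, so x is NOT a limit point.
Collecting: A' = ∅.


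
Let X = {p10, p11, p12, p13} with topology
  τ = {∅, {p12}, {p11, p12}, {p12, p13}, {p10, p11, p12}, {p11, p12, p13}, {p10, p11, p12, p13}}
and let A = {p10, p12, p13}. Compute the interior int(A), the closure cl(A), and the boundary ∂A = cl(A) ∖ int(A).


int(A) = {p12, p13}, cl(A) = {p10, p11, p12, p13}, ∂A = {p10, p11}.

Closed sets in (X, τ) are complements of opens:
  closed(X, τ) = {∅, {p10}, {p13}, {p10, p11}, {p10, p13}, {p10, p11, p13}, {p10, p11, p12, p13}}.
int(A) = ⋃ {U ∈ τ : U ⊆ A}. Opens contained in A: ∅, {p12}, {p12, p13}.
Taking the union of these: int(A) = {p12, p13}.
cl(A) = ⋂ {C closed : A ⊆ C}. Closed sets containing A: {p10, p11, p12, p13}.
Intersecting these: cl(A) = {p10, p11, p12, p13}.
∂A = cl(A) ∖ int(A) = {p10, p11, p12, p13} ∖ {p12, p13} = {p10, p11}.


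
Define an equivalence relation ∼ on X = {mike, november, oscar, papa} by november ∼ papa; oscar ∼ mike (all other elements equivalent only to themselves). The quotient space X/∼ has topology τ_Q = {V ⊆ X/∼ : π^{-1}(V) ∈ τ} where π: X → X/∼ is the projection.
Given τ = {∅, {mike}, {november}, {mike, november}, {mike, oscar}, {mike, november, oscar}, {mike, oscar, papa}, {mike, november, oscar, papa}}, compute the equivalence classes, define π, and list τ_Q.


X/∼ = {[mike=oscar], [november=papa]}; |τ_Q| = 3.

Equivalence classes: [mike=oscar], [november=papa].
Quotient map π: X → X/∼ sends mike ↦ [mike=oscar], november ↦ [november=papa], oscar ↦ [mike=oscar], papa ↦ [november=papa].
For each subset V ⊆ X/∼, compute π^{-1}(V) ⊆ X and check whether π^{-1}(V) ∈ τ. V is open in τ_Q iff π^{-1}(V) ∈ τ.
  V = {}: π^{-1}(V) = ∅ ∈ τ ✓.
  V = {[mike=oscar]}: π^{-1}(V) = {mike, oscar} ∈ τ ✓.
  V = {[november=papa]}: π^{-1}(V) = {november, papa} ∉ τ ✗.
  V = {[mike=oscar], [november=papa]}: π^{-1}(V) = {mike, november, oscar, papa} ∈ τ ✓.
Open sets in the quotient: τ_Q = {{}, {[mike=oscar]}, {[mike=oscar], [november=papa]}} (3 elements).


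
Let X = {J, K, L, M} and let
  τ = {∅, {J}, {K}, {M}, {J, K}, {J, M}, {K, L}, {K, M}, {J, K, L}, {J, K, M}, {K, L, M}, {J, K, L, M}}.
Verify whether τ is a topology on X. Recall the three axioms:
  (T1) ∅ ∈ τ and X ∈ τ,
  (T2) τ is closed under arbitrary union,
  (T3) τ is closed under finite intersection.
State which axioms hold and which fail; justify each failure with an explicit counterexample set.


τ IS a topology on X.

Axiom (T1): ∅ ∈ τ? Yes; X ∈ τ? Yes.
Axiom (T2/T3): check pairwise unions and intersections of members of τ.
All pairwise intersections and unions checked — each lies in τ. Therefore τ satisfies (T1), (T2), (T3): it IS a topology on X.


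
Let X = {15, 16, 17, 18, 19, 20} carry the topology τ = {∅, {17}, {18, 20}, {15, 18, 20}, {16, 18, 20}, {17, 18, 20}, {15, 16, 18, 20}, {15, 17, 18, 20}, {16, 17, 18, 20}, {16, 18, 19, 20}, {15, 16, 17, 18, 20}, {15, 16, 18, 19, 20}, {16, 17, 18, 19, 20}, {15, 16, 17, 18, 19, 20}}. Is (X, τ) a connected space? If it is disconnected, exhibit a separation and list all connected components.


(X, τ) is disconnected; components = [{17}, {15, 16, 18, 19, 20}].

Find clopen sets (U ∈ τ with X ∖ U ∈ τ):
  U = ∅, X ∖ U = {15, 16, 17, 18, 19, 20} — both open, so U is clopen.
  U = {17}, X ∖ U = {15, 16, 18, 19, 20} — both open, so U is clopen.
  U = {15, 16, 18, 19, 20}, X ∖ U = {17} — both open, so U is clopen.
  U = {15, 16, 17, 18, 19, 20}, X ∖ U = ∅ — both open, so U is clopen.
Nontrivial clopen(s) exist: e.g. {17}. So (X, τ) is disconnected.
Compute connected components by grouping points that agree on all clopens:
  component: {17}
  component: {15, 16, 18, 19, 20}


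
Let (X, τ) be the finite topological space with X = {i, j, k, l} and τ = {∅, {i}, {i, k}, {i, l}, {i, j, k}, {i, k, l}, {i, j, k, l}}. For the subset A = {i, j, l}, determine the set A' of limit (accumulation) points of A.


A' = {j, k, l}

For each x ∈ X, list the open sets U ∈ τ with x ∈ U, then check whether U ∩ (A ∖ {x}) ≠ ∅ for every such U.
  x = i: open {i} ∋ x has {i} ∩ (A ∖ {i}) = ∅, so x is NOT a limit point.
  x = j: opens ∋ x are {i, j, k}, {i, j, k, l}; each meets A ∖ {j}, so x IS a limit point.
  x = k: opens ∋ x are {i, k}, {i, j, k}, {i, k, l}, {i, j, k, l}; each meets A ∖ {k}, so x IS a limit point.
  x = l: opens ∋ x are {i, l}, {i, k, l}, {i, j, k, l}; each meets A ∖ {l}, so x IS a limit point.
Collecting: A' = {j, k, l}.


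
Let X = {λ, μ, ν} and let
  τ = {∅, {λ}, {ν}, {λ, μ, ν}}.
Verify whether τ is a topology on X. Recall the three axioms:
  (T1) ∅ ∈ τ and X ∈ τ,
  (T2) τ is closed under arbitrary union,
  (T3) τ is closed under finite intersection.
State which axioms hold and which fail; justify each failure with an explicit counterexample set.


τ is NOT a topology on X.

Axiom (T1): ∅ ∈ τ? Yes; X ∈ τ? Yes.
Axiom (T2/T3): check pairwise unions and intersections of members of τ.
Counterexample for (T2): {λ} ∪ {ν} = {λ, ν} ∉ τ. Therefore τ is NOT a topology.


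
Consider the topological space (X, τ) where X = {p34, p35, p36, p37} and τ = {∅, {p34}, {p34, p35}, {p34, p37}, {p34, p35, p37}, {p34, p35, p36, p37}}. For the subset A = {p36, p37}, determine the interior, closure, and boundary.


int(A) = ∅, cl(A) = {p36, p37}, ∂A = {p36, p37}.

Closed sets in (X, τ) are complements of opens:
  closed(X, τ) = {∅, {p36}, {p35, p36}, {p36, p37}, {p35, p36, p37}, {p34, p35, p36, p37}}.
int(A) = ⋃ {U ∈ τ : U ⊆ A}. Opens contained in A: ∅.
Taking the union of these: int(A) = ∅.
cl(A) = ⋂ {C closed : A ⊆ C}. Closed sets containing A: {p36, p37}, {p35, p36, p37}, {p34, p35, p36, p37}.
Intersecting these: cl(A) = {p36, p37}.
∂A = cl(A) ∖ int(A) = {p36, p37} ∖ ∅ = {p36, p37}.


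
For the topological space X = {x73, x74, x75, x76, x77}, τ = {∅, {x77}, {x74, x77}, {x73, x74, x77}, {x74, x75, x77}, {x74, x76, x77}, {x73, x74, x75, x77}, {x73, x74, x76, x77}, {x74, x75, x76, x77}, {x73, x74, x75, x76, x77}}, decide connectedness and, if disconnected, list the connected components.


(X, τ) is connected.

Find clopen sets (U ∈ τ with X ∖ U ∈ τ):
  U = ∅, X ∖ U = {x73, x74, x75, x76, x77} — both open, so U is clopen.
  U = {x73, x74, x75, x76, x77}, X ∖ U = ∅ — both open, so U is clopen.
Only trivial clopens (∅ and X) exist, so (X, τ) is connected.
Compute connected components by grouping points that agree on all clopens:
  component: {x73, x74, x75, x76, x77}


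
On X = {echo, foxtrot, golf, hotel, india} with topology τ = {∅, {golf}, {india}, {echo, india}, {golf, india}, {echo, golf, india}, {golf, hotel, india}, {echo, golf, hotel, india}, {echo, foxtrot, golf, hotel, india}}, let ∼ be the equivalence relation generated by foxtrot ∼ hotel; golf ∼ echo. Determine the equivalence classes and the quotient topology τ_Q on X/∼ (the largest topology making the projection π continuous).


X/∼ = {[echo=golf], [foxtrot=hotel], [india]}; |τ_Q| = 4.

Equivalence classes: [echo=golf], [foxtrot=hotel], [india].
Quotient map π: X → X/∼ sends echo ↦ [echo=golf], foxtrot ↦ [foxtrot=hotel], golf ↦ [echo=golf], hotel ↦ [foxtrot=hotel], india ↦ [india].
For each subset V ⊆ X/∼, compute π^{-1}(V) ⊆ X and check whether π^{-1}(V) ∈ τ. V is open in τ_Q iff π^{-1}(V) ∈ τ.
  V = {}: π^{-1}(V) = ∅ ∈ τ ✓.
  V = {[echo=golf]}: π^{-1}(V) = {echo, golf} ∉ τ ✗.
  V = {[foxtrot=hotel]}: π^{-1}(V) = {foxtrot, hotel} ∉ τ ✗.
  V = {[echo=golf], [foxtrot=hotel]}: π^{-1}(V) = {echo, foxtrot, golf, hotel} ∉ τ ✗.
  V = {[india]}: π^{-1}(V) = {india} ∈ τ ✓.
  V = {[echo=golf], [india]}: π^{-1}(V) = {echo, golf, india} ∈ τ ✓.
  V = {[foxtrot=hotel], [india]}: π^{-1}(V) = {foxtrot, hotel, india} ∉ τ ✗.
  V = {[echo=golf], [foxtrot=hotel], [india]}: π^{-1}(V) = {echo, foxtrot, golf, hotel, india} ∈ τ ✓.
Open sets in the quotient: τ_Q = {{}, {[india]}, {[echo=golf], [india]}, {[echo=golf], [foxtrot=hotel], [india]}} (4 elements).


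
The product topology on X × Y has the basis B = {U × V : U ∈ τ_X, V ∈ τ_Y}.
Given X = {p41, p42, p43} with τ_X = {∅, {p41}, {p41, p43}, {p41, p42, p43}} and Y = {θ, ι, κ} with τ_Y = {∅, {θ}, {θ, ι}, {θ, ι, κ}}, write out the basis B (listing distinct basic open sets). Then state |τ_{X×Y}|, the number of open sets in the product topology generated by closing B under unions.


Basis B = {∅ × ∅, {p41} × {θ}, {p41} × {θ, ι}, {p41, p43} × {θ}, {p41} × {θ, ι, κ}, {p41, p42, p43} × {θ}, {p41, p43} × {θ, ι}, {p41, p43} × {θ, ι, κ}, {p41, p42, p43} × {θ, ι}, {p41, p42, p43} × {θ, ι, κ}}; |τ_{X×Y}| = 20.

Enumerate products U × V with U ∈ τ_X, V ∈ τ_Y (deduplicated):
  ∅ × ∅ = {} (∅)
  {p41} × {θ} = {(p41,θ)}
  {p41} × {θ, ι} = {(p41,θ), (p41,ι)}
  {p41, p43} × {θ} = {(p41,θ), (p43,θ)}
  {p41} × {θ, ι, κ} = {(p41,θ), (p41,ι), (p41,κ)}
  {p41, p42, p43} × {θ} = {(p41,θ), (p42,θ), (p43,θ)}
  {p41, p43} × {θ, ι} = {(p41,θ), (p41,ι), (p43,θ), (p43,ι)}
  {p41, p43} × {θ, ι, κ} = {(p41,θ), (p41,ι), (p41,κ), (p43,θ), (p43,ι), (p43,κ)}
  {p41, p42, p43} × {θ, ι} = {(p41,θ), (p41,ι), (p42,θ), (p42,ι), (p43,θ), (p43,ι)}
  {p41, p42, p43} × {θ, ι, κ} = {(p41,θ), (p41,ι), (p41,κ), (p42,θ), (p42,ι), (p42,κ), (p43,θ), (p43,ι), (p43,κ)}
These 10 distinct sets form the basis B.
Close under arbitrary unions to get τ_{X×Y}; counting gives |τ_{X×Y}| = 20.


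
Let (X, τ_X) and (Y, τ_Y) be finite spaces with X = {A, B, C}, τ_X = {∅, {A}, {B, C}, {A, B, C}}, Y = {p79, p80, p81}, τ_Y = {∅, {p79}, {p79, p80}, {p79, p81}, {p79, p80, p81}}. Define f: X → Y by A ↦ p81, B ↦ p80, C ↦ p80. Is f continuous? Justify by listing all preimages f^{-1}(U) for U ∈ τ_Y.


f IS continuous.

Compute f^{-1}(U) for each U ∈ τ_Y:
  U = ∅: f^{-1}(U) = ∅ ∈ τ_X ✓.
  U = {p79}: f^{-1}(U) = ∅ ∈ τ_X ✓.
  U = {p79, p80}: f^{-1}(U) = {B, C} ∈ τ_X ✓.
  U = {p79, p81}: f^{-1}(U) = {A} ∈ τ_X ✓.
  U = {p79, p80, p81}: f^{-1}(U) = {A, B, C} ∈ τ_X ✓.
Every preimage lies in τ_X, so f IS continuous.


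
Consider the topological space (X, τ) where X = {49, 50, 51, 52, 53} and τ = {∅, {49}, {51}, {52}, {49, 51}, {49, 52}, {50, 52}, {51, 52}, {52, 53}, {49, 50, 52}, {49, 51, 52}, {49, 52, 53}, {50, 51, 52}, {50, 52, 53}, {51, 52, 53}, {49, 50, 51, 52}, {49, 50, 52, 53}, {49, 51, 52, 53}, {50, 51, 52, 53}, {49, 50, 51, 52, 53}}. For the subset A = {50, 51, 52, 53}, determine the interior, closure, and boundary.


int(A) = {50, 51, 52, 53}, cl(A) = {50, 51, 52, 53}, ∂A = ∅.

Closed sets in (X, τ) are complements of opens:
  closed(X, τ) = {∅, {49}, {50}, {51}, {53}, {49, 50}, {49, 51}, {49, 53}, {50, 51}, {50, 53}, {51, 53}, {49, 50, 51}, {49, 50, 53}, {49, 51, 53}, {50, 51, 53}, {50, 52, 53}, {49, 50, 51, 53}, {49, 50, 52, 53}, {50, 51, 52, 53}, {49, 50, 51, 52, 53}}.
int(A) = ⋃ {U ∈ τ : U ⊆ A}. Opens contained in A: ∅, {51}, {52}, {50, 52}, {51, 52}, {52, 53}, {50, 51, 52}, {50, 52, 53}, {51, 52, 53}, {50, 51, 52, 53}.
Taking the union of these: int(A) = {50, 51, 52, 53}.
cl(A) = ⋂ {C closed : A ⊆ C}. Closed sets containing A: {50, 51, 52, 53}, {49, 50, 51, 52, 53}.
Intersecting these: cl(A) = {50, 51, 52, 53}.
∂A = cl(A) ∖ int(A) = {50, 51, 52, 53} ∖ {50, 51, 52, 53} = ∅.


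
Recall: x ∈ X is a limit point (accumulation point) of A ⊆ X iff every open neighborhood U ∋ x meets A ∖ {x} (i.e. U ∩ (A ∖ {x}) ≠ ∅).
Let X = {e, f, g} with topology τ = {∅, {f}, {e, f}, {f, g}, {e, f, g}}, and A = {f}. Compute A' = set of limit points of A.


A' = {e, g}

For each x ∈ X, list the open sets U ∈ τ with x ∈ U, then check whether U ∩ (A ∖ {x}) ≠ ∅ for every such U.
  x = e: opens ∋ x are {e, f}, {e, f, g}; each meets A ∖ {e}, so x IS a limit point.
  x = f: open {f} ∋ x has {f} ∩ (A ∖ {f}) = ∅, so x is NOT a limit point.
  x = g: opens ∋ x are {f, g}, {e, f, g}; each meets A ∖ {g}, so x IS a limit point.
Collecting: A' = {e, g}.


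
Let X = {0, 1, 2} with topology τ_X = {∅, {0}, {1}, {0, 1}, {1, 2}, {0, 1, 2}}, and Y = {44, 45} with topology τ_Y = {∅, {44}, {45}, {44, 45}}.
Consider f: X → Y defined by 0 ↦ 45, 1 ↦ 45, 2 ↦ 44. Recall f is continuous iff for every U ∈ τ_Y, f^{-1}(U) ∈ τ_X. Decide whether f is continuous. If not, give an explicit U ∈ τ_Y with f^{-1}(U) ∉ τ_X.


f is NOT continuous.

Compute f^{-1}(U) for each U ∈ τ_Y:
  U = ∅: f^{-1}(U) = ∅ ∈ τ_X ✓.
  U = {44}: f^{-1}(U) = {2} ∉ τ_X ✗.
  U = {45}: f^{-1}(U) = {0, 1} ∈ τ_X ✓.
  U = {44, 45}: f^{-1}(U) = {0, 1, 2} ∈ τ_X ✓.
Found U = {44} with f^{-1}(U) = {2} not in τ_X. Therefore f is NOT continuous.


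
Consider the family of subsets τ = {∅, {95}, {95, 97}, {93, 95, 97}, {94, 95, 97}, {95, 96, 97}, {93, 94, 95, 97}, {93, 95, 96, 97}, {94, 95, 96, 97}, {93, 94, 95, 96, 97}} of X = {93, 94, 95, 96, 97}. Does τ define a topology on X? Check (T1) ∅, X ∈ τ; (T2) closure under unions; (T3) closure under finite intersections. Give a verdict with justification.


τ IS a topology on X.

Axiom (T1): ∅ ∈ τ? Yes; X ∈ τ? Yes.
Axiom (T2/T3): check pairwise unions and intersections of members of τ.
All pairwise intersections and unions checked — each lies in τ. Therefore τ satisfies (T1), (T2), (T3): it IS a topology on X.


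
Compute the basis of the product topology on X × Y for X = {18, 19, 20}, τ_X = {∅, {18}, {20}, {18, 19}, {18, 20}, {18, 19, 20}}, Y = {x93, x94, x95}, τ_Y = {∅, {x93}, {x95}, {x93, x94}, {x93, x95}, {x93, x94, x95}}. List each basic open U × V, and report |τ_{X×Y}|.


Basis B = {∅ × ∅, {18} × {x93}, {18} × {x95}, {20} × {x93}, {20} × {x95}, {18} × {x93, x94}, {18} × {x93, x95}, {18, 19} × {x93}, {18, 20} × {x93}, {18, 19} × {x95}, {18, 20} × {x95}, {20} × {x93, x94}, {20} × {x93, x95}, {18} × {x93, x94, x95}, {18, 19, 20} × {x93}, {18, 19, 20} × {x95}, {20} × {x93, x94, x95}, {18, 19} × {x93, x94}, {18, 20} × {x93, x94}, {18, 19} × {x93, x95}, {18, 20} × {x93, x95}, {18, 19} × {x93, x94, x95}, {18, 20} × {x93, x94, x95}, {18, 19, 20} × {x93, x94}, {18, 19, 20} × {x93, x95}, {18, 19, 20} × {x93, x94, x95}}; |τ_{X×Y}| = 108.

Enumerate products U × V with U ∈ τ_X, V ∈ τ_Y (deduplicated):
  ∅ × ∅ = {} (∅)
  {18} × {x93} = {(18,x93)}
  {18} × {x95} = {(18,x95)}
  {20} × {x93} = {(20,x93)}
  {20} × {x95} = {(20,x95)}
  {18} × {x93, x94} = {(18,x93), (18,x94)}
  {18} × {x93, x95} = {(18,x93), (18,x95)}
  {18, 19} × {x93} = {(18,x93), (19,x93)}
  {18, 20} × {x93} = {(18,x93), (20,x93)}
  {18, 19} × {x95} = {(18,x95), (19,x95)}
  {18, 20} × {x95} = {(18,x95), (20,x95)}
  {20} × {x93, x94} = {(20,x93), (20,x94)}
  {20} × {x93, x95} = {(20,x93), (20,x95)}
  {18} × {x93, x94, x95} = {(18,x93), (18,x94), (18,x95)}
  {18, 19, 20} × {x93} = {(18,x93), (19,x93), (20,x93)}
  {18, 19, 20} × {x95} = {(18,x95), (19,x95), (20,x95)}
  {20} × {x93, x94, x95} = {(20,x93), (20,x94), (20,x95)}
  {18, 19} × {x93, x94} = {(18,x93), (18,x94), (19,x93), (19,x94)}
  {18, 20} × {x93, x94} = {(18,x93), (18,x94), (20,x93), (20,x94)}
  {18, 19} × {x93, x95} = {(18,x93), (18,x95), (19,x93), (19,x95)}
  {18, 20} × {x93, x95} = {(18,x93), (18,x95), (20,x93), (20,x95)}
  {18, 19} × {x93, x94, x95} = {(18,x93), (18,x94), (18,x95), (19,x93), (19,x94), (19,x95)}
  {18, 20} × {x93, x94, x95} = {(18,x93), (18,x94), (18,x95), (20,x93), (20,x94), (20,x95)}
  {18, 19, 20} × {x93, x94} = {(18,x93), (18,x94), (19,x93), (19,x94), (20,x93), (20,x94)}
  {18, 19, 20} × {x93, x95} = {(18,x93), (18,x95), (19,x93), (19,x95), (20,x93), (20,x95)}
  {18, 19, 20} × {x93, x94, x95} = {(18,x93), (18,x94), (18,x95), (19,x93), (19,x94), (19,x95), (20,x93), (20,x94), (20,x95)}
These 26 distinct sets form the basis B.
Close under arbitrary unions to get τ_{X×Y}; counting gives |τ_{X×Y}| = 108.


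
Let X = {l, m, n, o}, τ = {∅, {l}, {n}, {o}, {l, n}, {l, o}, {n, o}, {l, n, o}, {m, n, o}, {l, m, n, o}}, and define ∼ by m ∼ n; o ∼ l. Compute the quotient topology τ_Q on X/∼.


X/∼ = {[l=o], [m=n]}; |τ_Q| = 3.

Equivalence classes: [l=o], [m=n].
Quotient map π: X → X/∼ sends l ↦ [l=o], m ↦ [m=n], n ↦ [m=n], o ↦ [l=o].
For each subset V ⊆ X/∼, compute π^{-1}(V) ⊆ X and check whether π^{-1}(V) ∈ τ. V is open in τ_Q iff π^{-1}(V) ∈ τ.
  V = {}: π^{-1}(V) = ∅ ∈ τ ✓.
  V = {[l=o]}: π^{-1}(V) = {l, o} ∈ τ ✓.
  V = {[m=n]}: π^{-1}(V) = {m, n} ∉ τ ✗.
  V = {[l=o], [m=n]}: π^{-1}(V) = {l, m, n, o} ∈ τ ✓.
Open sets in the quotient: τ_Q = {{}, {[l=o]}, {[l=o], [m=n]}} (3 elements).


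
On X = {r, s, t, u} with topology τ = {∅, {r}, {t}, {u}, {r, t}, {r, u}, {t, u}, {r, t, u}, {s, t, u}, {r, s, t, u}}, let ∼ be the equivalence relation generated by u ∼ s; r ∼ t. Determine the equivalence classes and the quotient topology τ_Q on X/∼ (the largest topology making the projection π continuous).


X/∼ = {[r=t], [s=u]}; |τ_Q| = 3.

Equivalence classes: [r=t], [s=u].
Quotient map π: X → X/∼ sends r ↦ [r=t], s ↦ [s=u], t ↦ [r=t], u ↦ [s=u].
For each subset V ⊆ X/∼, compute π^{-1}(V) ⊆ X and check whether π^{-1}(V) ∈ τ. V is open in τ_Q iff π^{-1}(V) ∈ τ.
  V = {}: π^{-1}(V) = ∅ ∈ τ ✓.
  V = {[r=t]}: π^{-1}(V) = {r, t} ∈ τ ✓.
  V = {[s=u]}: π^{-1}(V) = {s, u} ∉ τ ✗.
  V = {[r=t], [s=u]}: π^{-1}(V) = {r, s, t, u} ∈ τ ✓.
Open sets in the quotient: τ_Q = {{}, {[r=t]}, {[r=t], [s=u]}} (3 elements).


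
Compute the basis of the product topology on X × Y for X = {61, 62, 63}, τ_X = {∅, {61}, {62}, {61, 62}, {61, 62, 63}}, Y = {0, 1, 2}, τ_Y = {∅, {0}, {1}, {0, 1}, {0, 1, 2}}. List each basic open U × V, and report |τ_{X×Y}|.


Basis B = {∅ × ∅, {61} × {0}, {61} × {1}, {62} × {0}, {62} × {1}, {61} × {0, 1}, {61, 62} × {0}, {61, 62} × {1}, {62} × {0, 1}, {61} × {0, 1, 2}, {61, 62, 63} × {0}, {61, 62, 63} × {1}, {62} × {0, 1, 2}, {61, 62} × {0, 1}, {61, 62} × {0, 1, 2}, {61, 62, 63} × {0, 1}, {61, 62, 63} × {0, 1, 2}}; |τ_{X×Y}| = 48.

Enumerate products U × V with U ∈ τ_X, V ∈ τ_Y (deduplicated):
  ∅ × ∅ = {} (∅)
  {61} × {0} = {(61,0)}
  {61} × {1} = {(61,1)}
  {62} × {0} = {(62,0)}
  {62} × {1} = {(62,1)}
  {61} × {0, 1} = {(61,0), (61,1)}
  {61, 62} × {0} = {(61,0), (62,0)}
  {61, 62} × {1} = {(61,1), (62,1)}
  {62} × {0, 1} = {(62,0), (62,1)}
  {61} × {0, 1, 2} = {(61,0), (61,1), (61,2)}
  {61, 62, 63} × {0} = {(61,0), (62,0), (63,0)}
  {61, 62, 63} × {1} = {(61,1), (62,1), (63,1)}
  {62} × {0, 1, 2} = {(62,0), (62,1), (62,2)}
  {61, 62} × {0, 1} = {(61,0), (61,1), (62,0), (62,1)}
  {61, 62} × {0, 1, 2} = {(61,0), (61,1), (61,2), (62,0), (62,1), (62,2)}
  {61, 62, 63} × {0, 1} = {(61,0), (61,1), (62,0), (62,1), (63,0), (63,1)}
  {61, 62, 63} × {0, 1, 2} = {(61,0), (61,1), (61,2), (62,0), (62,1), (62,2), (63,0), (63,1), (63,2)}
These 17 distinct sets form the basis B.
Close under arbitrary unions to get τ_{X×Y}; counting gives |τ_{X×Y}| = 48.


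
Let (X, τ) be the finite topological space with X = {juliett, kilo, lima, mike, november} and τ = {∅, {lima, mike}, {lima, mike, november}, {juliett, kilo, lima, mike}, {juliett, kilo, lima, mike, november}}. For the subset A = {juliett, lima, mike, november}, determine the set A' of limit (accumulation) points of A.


A' = {juliett, kilo, lima, mike, november}

For each x ∈ X, list the open sets U ∈ τ with x ∈ U, then check whether U ∩ (A ∖ {x}) ≠ ∅ for every such U.
  x = juliett: opens ∋ x are {juliett, kilo, lima, mike}, {juliett, kilo, lima, mike, november}; each meets A ∖ {juliett}, so x IS a limit point.
  x = kilo: opens ∋ x are {juliett, kilo, lima, mike}, {juliett, kilo, lima, mike, november}; each meets A ∖ {kilo}, so x IS a limit point.
  x = lima: opens ∋ x are {lima, mike}, {lima, mike, november}, {juliett, kilo, lima, mike}, {juliett, kilo, lima, mike, november}; each meets A ∖ {lima}, so x IS a limit point.
  x = mike: opens ∋ x are {lima, mike}, {lima, mike, november}, {juliett, kilo, lima, mike}, {juliett, kilo, lima, mike, november}; each meets A ∖ {mike}, so x IS a limit point.
  x = november: opens ∋ x are {lima, mike, november}, {juliett, kilo, lima, mike, november}; each meets A ∖ {november}, so x IS a limit point.
Collecting: A' = {juliett, kilo, lima, mike, november}.
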